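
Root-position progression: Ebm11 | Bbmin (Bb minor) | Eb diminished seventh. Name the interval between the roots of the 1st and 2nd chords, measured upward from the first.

perfect fifth

The roots are Eb and Bb.
Counting 5 letters and 7 half steps from Eb gives a perfect fifth.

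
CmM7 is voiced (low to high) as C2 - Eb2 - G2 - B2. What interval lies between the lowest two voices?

minor 3rd

Those voices are C2 and Eb2.
From C to Eb: 3 semitones over a third = minor.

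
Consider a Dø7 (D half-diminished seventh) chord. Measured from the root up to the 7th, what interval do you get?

The chord tones of Dø7 are D F A♭ C.
So we need the interval from D up to C.
From D to C: 10 semitones over a seventh = minor.

minor seventh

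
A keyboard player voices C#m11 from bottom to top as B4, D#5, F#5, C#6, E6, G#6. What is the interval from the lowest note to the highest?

major thirteenth

The outer voices are B4 and G#6.
Counting 13 letters and 21 half steps from B gives a major thirteenth.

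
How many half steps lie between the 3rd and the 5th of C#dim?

Spelling the chord: C#, E, G.
E to G is a minor third: 3 semitones.

3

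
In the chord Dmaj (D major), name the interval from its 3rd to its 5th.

Dmaj: D F# A.
3rd = F#; 5th = A.
From F# to A: 3 semitones over a third = minor.

minor third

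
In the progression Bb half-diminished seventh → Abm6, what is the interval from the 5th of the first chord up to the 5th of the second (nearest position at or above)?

major seventh

Bb half-diminished seventh has Fb as its 5th, and Abm6 has Eb as its 5th.
From Fb to Eb is 11 semitones, exactly the major seventh.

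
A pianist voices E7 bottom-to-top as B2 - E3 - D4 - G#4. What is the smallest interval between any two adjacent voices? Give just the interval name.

perfect fourth

Adjacent intervals: B2→E3 = perfect fourth; E3→D4 = minor seventh; D4→G#4 = augmented fourth.
The smallest is B2 to E3, a perfect fourth (5 semitones).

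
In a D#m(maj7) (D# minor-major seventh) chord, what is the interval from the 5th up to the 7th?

D#m(maj7): D# F# A# C##.
So we need the interval from A# up to C##.
Counting 3 letters and 4 half steps from A# gives a major third.

major third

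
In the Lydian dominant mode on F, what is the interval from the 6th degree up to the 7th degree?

minor second

The scale runs F G A B C D Eb.
6th degree = D; scale degree 7 = Eb.
From D to Eb: 1 semitone over a second = minor.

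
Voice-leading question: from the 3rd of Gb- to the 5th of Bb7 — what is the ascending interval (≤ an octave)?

The 3rd of Gb- is Bbb; the 5th of Bb7 is F.
From Bbb to F: 8 semitones over a fifth = augmented.

augmented fifth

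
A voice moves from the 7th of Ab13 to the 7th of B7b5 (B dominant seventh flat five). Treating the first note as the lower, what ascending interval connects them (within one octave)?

A2

Ab13 has Gb as its 7th, and B7b5 (B dominant seventh flat five) has A as its 7th.
2 letter names make it a second; at 3 semitones (a half step wider than major) the quality is augmented.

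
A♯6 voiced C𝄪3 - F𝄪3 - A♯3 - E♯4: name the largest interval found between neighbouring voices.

Adjacent intervals: C𝄪3→F𝄪3 = perfect fourth; F𝄪3→A♯3 = minor third; A♯3→E♯4 = perfect fifth.
The largest is A♯3 to E♯4, a perfect fifth (7 semitones).

P5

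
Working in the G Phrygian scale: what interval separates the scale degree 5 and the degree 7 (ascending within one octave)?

Spelling the G Phrygian scale: G Ab Bb C D Eb F.
Scale degree 5 = D; degree 7 = F.
3 letter names make it a third; at 3 semitones (a half step narrower than major) the quality is minor.

minor third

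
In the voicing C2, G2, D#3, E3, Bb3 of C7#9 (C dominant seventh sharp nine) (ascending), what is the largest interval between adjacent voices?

Adjacent intervals: C2→G2 = perfect fifth; G2→D#3 = augmented fifth; D#3→E3 = minor second; E3→Bb3 = diminished fifth.
The largest is G2 to D#3, an augmented fifth (8 semitones).

A5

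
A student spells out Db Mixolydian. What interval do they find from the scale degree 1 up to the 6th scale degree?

Db mixolydian: Db Eb F Gb Ab Bb Cb.
That puts Db below Bb.
Counting 6 letters and 9 half steps from Db gives a major sixth.

M6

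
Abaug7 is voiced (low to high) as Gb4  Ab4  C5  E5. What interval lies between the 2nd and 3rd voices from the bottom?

major third

Those voices are Ab4 and C5.
From Ab to C is 4 semitones, exactly the major third.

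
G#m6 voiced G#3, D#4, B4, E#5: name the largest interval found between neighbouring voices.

minor sixth

Adjacent intervals: G#3→D#4 = perfect fifth; D#4→B4 = minor sixth; B4→E#5 = augmented fourth.
The largest is D#4 to B4, a minor sixth (8 semitones).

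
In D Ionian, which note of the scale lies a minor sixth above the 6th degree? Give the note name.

The scale is D E F♯ G A B C♯.
The 6th degree is B; a minor sixth above that is G — scale degree 4.

G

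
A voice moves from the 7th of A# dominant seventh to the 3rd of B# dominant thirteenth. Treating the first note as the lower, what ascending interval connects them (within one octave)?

A# dominant seventh has G# as its 7th, and B# dominant thirteenth has D## as its 3rd.
From G# to D##: 8 semitones over a fifth = augmented.

augmented fifth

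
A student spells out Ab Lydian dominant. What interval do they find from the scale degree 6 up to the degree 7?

Ab lydian dominant: Ab Bb C D Eb F Gb.
So we need the interval from F up to Gb.
From F to Gb: 1 semitone over a second = minor.

minor second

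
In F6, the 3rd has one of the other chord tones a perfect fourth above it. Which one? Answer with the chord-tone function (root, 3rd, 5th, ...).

6th

F6: F–A–C–D.
The 3rd is A. A perfect fourth above A is D.
D is the chord's 6th.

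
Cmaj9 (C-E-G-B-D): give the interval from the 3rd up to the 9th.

minor seventh

So we need the interval from E up to D.
7 letter names make it a seventh; at 10 semitones (a half step narrower than major) the quality is minor.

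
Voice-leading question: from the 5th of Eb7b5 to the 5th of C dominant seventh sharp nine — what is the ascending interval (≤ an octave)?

A6

Eb7b5 has Bbb as its 5th, and C dominant seventh sharp nine has G as its 5th.
Bbb up to G is 10 semitones, a half step wider than a major sixth, so the interval is augmented.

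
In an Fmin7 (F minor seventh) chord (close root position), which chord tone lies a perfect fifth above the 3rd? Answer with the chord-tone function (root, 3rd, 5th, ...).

7th

F minor seventh: F A♭ C E♭.
The 3rd is A♭. A perfect fifth above A♭ is E♭.
E♭ is the chord's 7th.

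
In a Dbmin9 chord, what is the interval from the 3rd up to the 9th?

Dbm9: Db, Fb, Ab, Cb, Eb.
So we need the interval from Fb up to Eb.
Fb up to Eb spans 7 letter names and 11 semitones — a major seventh.

M7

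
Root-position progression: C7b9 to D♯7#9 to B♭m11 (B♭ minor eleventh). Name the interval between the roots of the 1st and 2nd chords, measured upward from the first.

augmented second

The roots are C and D♯.
From C to D♯: 3 semitones over a second = augmented.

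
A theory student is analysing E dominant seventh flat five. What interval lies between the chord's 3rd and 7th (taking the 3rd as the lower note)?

diminished 5th

Spelling the chord: E–G#–Bb–D.
3rd = G#; 7th = D.
5 letter names make it a fifth; at 6 semitones (a half step narrower than perfect) the quality is diminished.
That tritone between 3rd and 7th is what gives the dominant seventh its pull toward resolution.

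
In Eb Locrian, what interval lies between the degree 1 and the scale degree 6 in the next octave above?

The scale runs Eb Fb Gb Ab Bbb Cb Db.
The degree 1 is Eb and the degree 6 (up an octave) is Cb.
13 letter names make it a thirteenth; at 20 semitones (a half step narrower than major) the quality is minor.

minor thirteenth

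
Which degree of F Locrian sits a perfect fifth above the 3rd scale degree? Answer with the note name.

Eb

The scale is F Gb Ab Bb Cb Db Eb.
The 3rd scale degree is Ab; a perfect fifth above that is Eb — scale degree 7.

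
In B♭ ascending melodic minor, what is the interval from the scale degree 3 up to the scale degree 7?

augmented fifth

The scale runs B♭ C D♭ E♭ F G A.
So we need the interval from D♭ up to A.
From D♭ to A: 8 semitones over a fifth = augmented.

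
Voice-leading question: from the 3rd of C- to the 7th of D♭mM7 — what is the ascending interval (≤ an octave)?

The 3rd of C- is E♭; the 7th of D♭mM7 is C.
Counting 6 letters and 9 half steps from E♭ gives a major sixth.

major 6th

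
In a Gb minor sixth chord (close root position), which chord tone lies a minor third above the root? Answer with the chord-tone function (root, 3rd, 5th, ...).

3rd

The chord tones of Gbm6 (Gb minor sixth) are Gb-Bbb-Db-Eb.
The root is Gb. A minor third above Gb is Bbb.
Bbb is the chord's 3rd.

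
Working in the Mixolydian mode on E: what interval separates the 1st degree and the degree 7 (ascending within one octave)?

The scale runs E F# G# A B C# D.
That puts E below D.
7 letter names make it a seventh; at 10 semitones (a half step narrower than major) the quality is minor.

minor 7th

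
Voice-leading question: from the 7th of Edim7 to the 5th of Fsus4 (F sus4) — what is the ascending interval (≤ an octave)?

Edim7 has Db as its 7th, and Fsus4 (F sus4) has C as its 5th.
Counting 7 letters and 11 half steps from Db gives a major seventh.

major 7th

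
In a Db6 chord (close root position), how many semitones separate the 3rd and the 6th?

5

Db6 (Db major sixth): Db–F–Ab–Bb.
F to Bb is a perfect fourth: 5 semitones.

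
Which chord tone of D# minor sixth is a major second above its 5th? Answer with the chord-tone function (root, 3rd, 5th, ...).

The chord tones of D#min6 (D# minor sixth) are D#, F#, A#, B#.
The 5th is A#. A major second above A# is B#.
B# is the chord's 6th.

6th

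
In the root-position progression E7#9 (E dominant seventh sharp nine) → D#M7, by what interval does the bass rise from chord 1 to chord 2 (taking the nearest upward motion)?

The roots are E and D#.
E up to D# spans 7 letter names and 11 semitones — a major seventh.

major 7th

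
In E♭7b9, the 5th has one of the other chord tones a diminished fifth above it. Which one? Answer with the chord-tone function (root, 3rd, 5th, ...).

9th

E♭7b9 is spelled E♭–G–B♭–D♭–F♭.
The 5th is B♭. A diminished fifth above B♭ is F♭.
F♭ is the chord's 9th.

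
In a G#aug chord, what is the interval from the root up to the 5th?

The chord tones of G#+ are G# B# D##.
That puts G# below D##.
5 letter names make it a fifth; at 8 semitones (a half step wider than perfect) the quality is augmented.

augmented fifth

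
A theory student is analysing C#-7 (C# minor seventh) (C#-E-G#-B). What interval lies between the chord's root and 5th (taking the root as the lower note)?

So we need the interval from C# up to G#.
C# up to G# spans 5 letter names and 7 semitones — a perfect fifth.

perfect fifth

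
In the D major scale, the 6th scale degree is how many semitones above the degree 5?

The scale is D E F# G A B C#.
A up to B is a major second — 2 semitones.

2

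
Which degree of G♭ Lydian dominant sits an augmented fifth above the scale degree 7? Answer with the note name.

The scale is G♭ A♭ B♭ C D♭ E♭ F♭.
The scale degree 7 is F♭; an augmented fifth above that is C — scale degree 4.

C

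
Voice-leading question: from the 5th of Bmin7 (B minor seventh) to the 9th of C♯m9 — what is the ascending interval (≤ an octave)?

major 6th

The 5th of Bmin7 (B minor seventh) is F♯; the 9th of C♯m9 is D♯.
Counting 6 letters and 9 half steps from F♯ gives a major sixth.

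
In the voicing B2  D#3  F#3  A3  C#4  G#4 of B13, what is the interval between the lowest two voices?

Those voices are B2 and D#3.
From B to D# is 4 semitones, exactly the major third.

major third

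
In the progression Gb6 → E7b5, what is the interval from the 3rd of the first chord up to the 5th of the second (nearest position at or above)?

The 3rd of Gb6 is Bb; the 5th of E7b5 is Bb.
From Bb to Bb is 0 semitones, exactly the perfect unison.

perfect 1st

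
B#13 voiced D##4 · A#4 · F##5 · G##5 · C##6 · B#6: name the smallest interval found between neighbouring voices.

M2

Adjacent intervals: D##4→A#4 = diminished fifth; A#4→F##5 = major sixth; F##5→G##5 = major second; G##5→C##6 = perfect fourth; C##6→B#6 = minor seventh.
The smallest is F##5 to G##5, a major second (2 semitones).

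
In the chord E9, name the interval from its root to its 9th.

E9 (E dominant ninth): E–G#–B–D–F#.
The root is E and the 9th is F#.
Counting 9 letters and 14 half steps from E gives a major ninth.

M9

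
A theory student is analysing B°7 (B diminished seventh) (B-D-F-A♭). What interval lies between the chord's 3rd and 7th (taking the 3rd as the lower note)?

The 3rd is D and the 7th is A♭.
D up to A♭ is 6 semitones, a half step narrower than a perfect fifth, so the interval is diminished.

d5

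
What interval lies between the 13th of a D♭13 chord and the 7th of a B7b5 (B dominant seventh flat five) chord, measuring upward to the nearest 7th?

major seventh

D♭13 has B♭ as its 13th, and B7b5 (B dominant seventh flat five) has A as its 7th.
From B♭ to A is 11 semitones, exactly the major seventh.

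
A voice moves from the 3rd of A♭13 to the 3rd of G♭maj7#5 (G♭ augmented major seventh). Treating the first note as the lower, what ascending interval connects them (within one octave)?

minor 7th

A♭13 has C as its 3rd, and G♭maj7#5 (G♭ augmented major seventh) has B♭ as its 3rd.
7 letter names make it a seventh; at 10 semitones (a half step narrower than major) the quality is minor.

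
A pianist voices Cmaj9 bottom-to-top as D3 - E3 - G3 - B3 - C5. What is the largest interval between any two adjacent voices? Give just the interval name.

m9

Adjacent intervals: D3→E3 = major second; E3→G3 = minor third; G3→B3 = major third; B3→C5 = minor ninth.
The largest is B3 to C5, a minor ninth (13 semitones).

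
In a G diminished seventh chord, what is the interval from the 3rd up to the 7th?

Gdim7: G-Bb-Db-Fb.
3rd = Bb; 7th = Fb.
From Bb to Fb: 6 semitones over a fifth = diminished.

diminished 5th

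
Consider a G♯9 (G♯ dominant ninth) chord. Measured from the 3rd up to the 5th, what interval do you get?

minor third

G♯ dominant ninth: G♯, B♯, D♯, F♯, A♯.
That puts B♯ below D♯.
From B♯ to D♯: 3 semitones over a third = minor.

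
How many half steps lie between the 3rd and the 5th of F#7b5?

F#7b5: F#–A#–C–E.
A# to C is a diminished third: 2 semitones.

2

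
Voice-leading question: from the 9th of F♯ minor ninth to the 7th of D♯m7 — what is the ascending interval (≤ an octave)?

The 9th of F♯ minor ninth is G♯; the 7th of D♯m7 is C♯.
From G♯ to C♯ is 5 semitones, exactly the perfect fourth.

perfect fourth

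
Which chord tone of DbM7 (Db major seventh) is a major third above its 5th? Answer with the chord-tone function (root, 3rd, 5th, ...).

7th

The chord tones of DbΔ7 (Db major seventh) are Db-F-Ab-C.
The 5th is Ab. A major third above Ab is C.
C is the chord's 7th.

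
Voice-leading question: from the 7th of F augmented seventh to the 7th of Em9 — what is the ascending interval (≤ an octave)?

major 7th

F augmented seventh has Eb as its 7th, and Em9 has D as its 7th.
Eb up to D spans 7 letter names and 11 semitones — a major seventh.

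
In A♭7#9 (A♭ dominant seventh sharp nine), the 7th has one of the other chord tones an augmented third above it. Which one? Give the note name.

Spelling the chord: A♭–C–E♭–G♭–B.
The 7th is G♭. An augmented third above G♭ is B.
B is the chord's 9th.

B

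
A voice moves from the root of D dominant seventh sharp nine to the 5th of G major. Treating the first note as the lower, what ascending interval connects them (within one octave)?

D dominant seventh sharp nine has D as its root, and G major has D as its 5th.
From D to D is 0 semitones, exactly the perfect unison.

perfect unison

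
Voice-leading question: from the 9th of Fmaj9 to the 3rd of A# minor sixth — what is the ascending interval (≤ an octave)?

augmented fourth

The 9th of Fmaj9 is G; the 3rd of A# minor sixth is C#.
G up to C# is 6 semitones, a half step wider than a perfect fourth, so the interval is augmented.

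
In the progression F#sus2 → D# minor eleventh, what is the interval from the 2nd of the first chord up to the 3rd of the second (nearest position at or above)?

The 2nd of F#sus2 is G#; the 3rd of D# minor eleventh is F#.
7 letter names make it a seventh; at 10 semitones (a half step narrower than major) the quality is minor.

minor seventh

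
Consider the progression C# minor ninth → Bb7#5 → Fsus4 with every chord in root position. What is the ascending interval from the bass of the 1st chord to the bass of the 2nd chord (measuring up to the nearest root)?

The roots are C# and Bb.
From C# to Bb: 9 semitones over a seventh = diminished.

diminished seventh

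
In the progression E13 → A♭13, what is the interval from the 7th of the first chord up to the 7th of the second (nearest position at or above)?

The 7th of E13 is D; the 7th of A♭13 is G♭.
4 letter names make it a fourth; at 4 semitones (a half step narrower than perfect) the quality is diminished.

diminished fourth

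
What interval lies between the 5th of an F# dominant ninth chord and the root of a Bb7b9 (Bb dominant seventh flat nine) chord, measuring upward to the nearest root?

diminished 7th

F# dominant ninth has C# as its 5th, and Bb7b9 (Bb dominant seventh flat nine) has Bb as its root.
7 letter names make it a seventh; at 9 semitones (a whole step narrower than major) the quality is diminished.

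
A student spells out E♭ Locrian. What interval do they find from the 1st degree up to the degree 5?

E♭ locrian: E♭ F♭ G♭ A♭ B𝄫 C♭ D♭.
So we need the interval from E♭ up to B𝄫.
E♭ up to B𝄫 is 6 semitones, a half step narrower than a perfect fifth, so the interval is diminished.

d5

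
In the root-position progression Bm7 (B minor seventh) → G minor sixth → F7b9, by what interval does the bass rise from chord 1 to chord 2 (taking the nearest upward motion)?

m6

The roots are B and G.
6 letter names make it a sixth; at 8 semitones (a half step narrower than major) the quality is minor.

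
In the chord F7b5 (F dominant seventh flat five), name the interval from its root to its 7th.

Spelling the chord: F A Cb Eb.
Root = F; 7th = Eb.
From F to Eb: 10 semitones over a seventh = minor.

minor seventh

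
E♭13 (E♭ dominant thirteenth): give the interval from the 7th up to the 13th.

major seventh

E♭13: E♭–G–B♭–D♭–F–C.
7th = D♭; 13th = C.
D♭ up to C spans 7 letter names and 11 semitones — a major seventh.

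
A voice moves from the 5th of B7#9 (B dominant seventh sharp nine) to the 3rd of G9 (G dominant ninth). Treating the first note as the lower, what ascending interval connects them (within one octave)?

P4

B7#9 (B dominant seventh sharp nine) has F♯ as its 5th, and G9 (G dominant ninth) has B as its 3rd.
F♯ up to B spans 4 letter names and 5 semitones — a perfect fourth.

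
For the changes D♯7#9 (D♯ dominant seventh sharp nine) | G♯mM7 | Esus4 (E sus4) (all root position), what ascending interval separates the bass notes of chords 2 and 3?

The roots are G♯ and E.
G♯ up to E is 8 semitones, a half step narrower than a major sixth, so the interval is minor.

minor sixth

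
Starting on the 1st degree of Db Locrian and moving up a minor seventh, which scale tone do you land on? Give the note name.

The scale is Db Ebb Fb Gb Abb Bbb Cb.
The 1st degree is Db; a minor seventh above that is Cb — scale degree 7.

Cb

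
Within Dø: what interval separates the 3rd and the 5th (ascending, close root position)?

D half-diminished seventh is spelled D, F, A♭, C.
So we need the interval from F up to A♭.
F up to A♭ is 3 semitones, a half step narrower than a major third, so the interval is minor.

minor third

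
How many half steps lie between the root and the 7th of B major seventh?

The chord tones of BM7 (B major seventh) are B D♯ F♯ A♯.
B to A♯ is a major seventh: 11 semitones.

11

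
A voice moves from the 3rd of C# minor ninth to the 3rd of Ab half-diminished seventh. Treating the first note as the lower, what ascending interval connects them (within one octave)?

diminished sixth

The 3rd of C# minor ninth is E; the 3rd of Ab half-diminished seventh is Cb.
From E to Cb: 7 semitones over a sixth = diminished.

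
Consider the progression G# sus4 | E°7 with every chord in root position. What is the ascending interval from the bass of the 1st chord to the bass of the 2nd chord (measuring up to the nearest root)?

minor sixth

The roots are G# and E.
From G# to E: 8 semitones over a sixth = minor.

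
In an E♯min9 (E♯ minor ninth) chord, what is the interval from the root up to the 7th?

E♯m9: E♯–G♯–B♯–D♯–F𝄪.
The root is E♯ and the 7th is D♯.
E♯ up to D♯ is 10 semitones, a half step narrower than a major seventh, so the interval is minor.

m7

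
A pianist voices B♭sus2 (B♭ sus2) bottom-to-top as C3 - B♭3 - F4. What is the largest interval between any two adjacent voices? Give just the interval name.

minor seventh

Adjacent intervals: C3→B♭3 = minor seventh; B♭3→F4 = perfect fifth.
The largest is C3 to B♭3, a minor seventh (10 semitones).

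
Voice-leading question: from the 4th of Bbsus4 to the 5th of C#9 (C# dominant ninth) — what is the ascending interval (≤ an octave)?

augmented 3rd

The 4th of Bbsus4 is Eb; the 5th of C#9 (C# dominant ninth) is G#.
3 letter names make it a third; at 5 semitones (a half step wider than major) the quality is augmented.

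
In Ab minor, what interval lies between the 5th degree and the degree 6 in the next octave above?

The scale runs Ab Bb Cb Db Eb Fb Gb.
The 5th degree is Eb and the 6th scale degree (up an octave) is Fb.
9 letter names make it a ninth; at 13 semitones (a half step narrower than major) the quality is minor.

minor 9th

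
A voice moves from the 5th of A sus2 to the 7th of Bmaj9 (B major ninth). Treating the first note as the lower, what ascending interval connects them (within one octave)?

A4

The 5th of A sus2 is E; the 7th of Bmaj9 (B major ninth) is A#.
From E to A#: 6 semitones over a fourth = augmented.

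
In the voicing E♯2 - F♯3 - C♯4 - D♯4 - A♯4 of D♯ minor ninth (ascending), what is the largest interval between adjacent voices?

minor ninth

Adjacent intervals: E♯2→F♯3 = minor ninth; F♯3→C♯4 = perfect fifth; C♯4→D♯4 = major second; D♯4→A♯4 = perfect fifth.
The largest is E♯2 to F♯3, a minor ninth (13 semitones).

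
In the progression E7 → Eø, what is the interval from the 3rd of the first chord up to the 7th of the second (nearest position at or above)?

diminished fifth

E7 has G# as its 3rd, and Eø has D as its 7th.
G# up to D is 6 semitones, a half step narrower than a perfect fifth, so the interval is diminished.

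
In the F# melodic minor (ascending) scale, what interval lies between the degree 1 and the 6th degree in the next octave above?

M13

F# melodic minor: F# G# A B C# D# E#.
Degree 1 = F#; 6th scale degree (up an octave) = D#.
F# up to D# spans 13 letter names and 21 semitones — a major thirteenth.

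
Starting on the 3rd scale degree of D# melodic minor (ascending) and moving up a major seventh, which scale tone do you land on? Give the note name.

The scale is D# E# F# G# A# B# C##.
The 3rd scale degree is F#; a major seventh above that is E# — scale degree 2.

E#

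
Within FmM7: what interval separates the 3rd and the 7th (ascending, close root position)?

augmented fifth

The chord tones of FmM7 (F minor-major seventh) are F A♭ C E.
So we need the interval from A♭ up to E.
From A♭ to E: 8 semitones over a fifth = augmented.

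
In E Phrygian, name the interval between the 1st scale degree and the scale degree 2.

minor second

Spelling E Phrygian: E F G A B C D.
That puts E below F.
2 letter names make it a second; at 1 semitone (a half step narrower than major) the quality is minor.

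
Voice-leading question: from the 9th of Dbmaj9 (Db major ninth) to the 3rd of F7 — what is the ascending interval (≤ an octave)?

The 9th of Dbmaj9 (Db major ninth) is Eb; the 3rd of F7 is A.
From Eb to A: 6 semitones over a fourth = augmented.

augmented fourth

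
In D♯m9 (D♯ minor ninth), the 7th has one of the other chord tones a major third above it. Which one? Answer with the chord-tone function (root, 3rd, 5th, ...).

D♯min9: D♯, F♯, A♯, C♯, E♯.
The 7th is C♯. A major third above C♯ is E♯.
E♯ is the chord's 9th.

9th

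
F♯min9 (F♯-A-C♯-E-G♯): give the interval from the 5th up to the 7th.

That puts C♯ below E.
From C♯ to E: 3 semitones over a third = minor.

minor 3rd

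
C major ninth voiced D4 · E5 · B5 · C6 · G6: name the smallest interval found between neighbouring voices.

minor second

Adjacent intervals: D4→E5 = major ninth; E5→B5 = perfect fifth; B5→C6 = minor second; C6→G6 = perfect fifth.
The smallest is B5 to C6, a minor second (1 semitone).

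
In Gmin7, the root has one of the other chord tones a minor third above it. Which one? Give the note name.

Bb

Spelling the chord: G, B♭, D, F.
The root is G. A minor third above G is B♭.
B♭ is the chord's 3rd.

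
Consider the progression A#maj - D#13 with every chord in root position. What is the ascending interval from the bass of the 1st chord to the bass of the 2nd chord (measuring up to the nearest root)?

The roots are A# and D#.
From A# to D# is 5 semitones, exactly the perfect fourth.

perfect fourth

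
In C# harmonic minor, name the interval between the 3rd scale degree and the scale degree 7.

The scale runs C# D# E F# G# A B#.
So we need the interval from E up to B#.
E up to B# is 8 semitones, a half step wider than a perfect fifth, so the interval is augmented.

A5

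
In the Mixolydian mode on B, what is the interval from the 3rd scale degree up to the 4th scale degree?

Spelling the Mixolydian mode on B: B C# D# E F# G# A.
The 3rd scale degree is D# and the 4th degree is E.
From D# to E: 1 semitone over a second = minor.

minor 2nd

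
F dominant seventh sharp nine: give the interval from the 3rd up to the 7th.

diminished 5th

The chord tones of F dominant seventh sharp nine are F-A-C-E♭-G♯.
3rd = A; 7th = E♭.
From A to E♭: 6 semitones over a fifth = diminished.
This 3–7 tritone is the characteristic tension at the heart of the dominant sound.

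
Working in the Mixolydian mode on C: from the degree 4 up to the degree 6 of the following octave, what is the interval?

C mixolydian: C D E F G A Bb.
Degree 4 = F; degree 6 (up an octave) = A.
Counting 10 letters and 16 half steps from F gives a major tenth.

major tenth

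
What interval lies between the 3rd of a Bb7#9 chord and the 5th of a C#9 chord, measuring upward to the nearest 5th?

The 3rd of Bb7#9 is D; the 5th of C#9 is G#.
From D to G#: 6 semitones over a fourth = augmented.

augmented fourth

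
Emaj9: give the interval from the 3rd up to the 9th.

Spelling the chord: E, G#, B, D#, F#.
3rd = G#; 9th = F#.
7 letter names make it a seventh; at 10 semitones (a half step narrower than major) the quality is minor.

minor 7th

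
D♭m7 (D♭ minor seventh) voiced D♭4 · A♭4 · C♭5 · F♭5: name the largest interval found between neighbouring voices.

perfect fifth

Adjacent intervals: D♭4→A♭4 = perfect fifth; A♭4→C♭5 = minor third; C♭5→F♭5 = perfect fourth.
The largest is D♭4 to A♭4, a perfect fifth (7 semitones).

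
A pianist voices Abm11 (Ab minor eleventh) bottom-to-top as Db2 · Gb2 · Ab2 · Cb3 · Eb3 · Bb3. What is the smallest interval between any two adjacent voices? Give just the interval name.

Adjacent intervals: Db2→Gb2 = perfect fourth; Gb2→Ab2 = major second; Ab2→Cb3 = minor third; Cb3→Eb3 = major third; Eb3→Bb3 = perfect fifth.
The smallest is Gb2 to Ab2, a major second (2 semitones).

M2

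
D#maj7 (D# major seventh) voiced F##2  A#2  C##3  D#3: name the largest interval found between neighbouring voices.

Adjacent intervals: F##2→A#2 = minor third; A#2→C##3 = major third; C##3→D#3 = minor second.
The largest is A#2 to C##3, a major third (4 semitones).

M3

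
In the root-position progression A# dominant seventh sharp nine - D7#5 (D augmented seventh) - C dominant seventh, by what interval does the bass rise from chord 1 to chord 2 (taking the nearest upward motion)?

diminished 4th

The roots are A# and D.
A# up to D is 4 semitones, a half step narrower than a perfect fourth, so the interval is diminished.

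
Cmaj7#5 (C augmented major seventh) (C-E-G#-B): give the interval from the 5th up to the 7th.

That puts G# below B.
From G# to B: 3 semitones over a third = minor.

minor third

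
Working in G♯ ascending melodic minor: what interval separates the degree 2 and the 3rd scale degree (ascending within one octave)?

The scale runs G♯ A♯ B C♯ D♯ E♯ F𝄪.
Degree 2 = A♯; 3rd degree = B.
2 letter names make it a second; at 1 semitone (a half step narrower than major) the quality is minor.

minor second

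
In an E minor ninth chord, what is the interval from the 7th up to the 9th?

Spelling the chord: E-G-B-D-F#.
So we need the interval from D up to F#.
Counting 3 letters and 4 half steps from D gives a major third.

major third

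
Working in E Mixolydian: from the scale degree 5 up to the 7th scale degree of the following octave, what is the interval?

minor tenth

The scale runs E F♯ G♯ A B C♯ D.
So we need the interval from B up to D.
From B to D: 15 semitones over a tenth = minor.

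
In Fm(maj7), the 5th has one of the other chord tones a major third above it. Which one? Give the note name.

E

FmM7 (F minor-major seventh) is spelled F, Ab, C, E.
The 5th is C. A major third above C is E.
E is the chord's 7th.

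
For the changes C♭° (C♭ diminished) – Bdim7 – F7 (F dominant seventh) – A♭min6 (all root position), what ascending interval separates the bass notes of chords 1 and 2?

The roots are C♭ and B.
From C♭ to B: 12 semitones over a seventh = augmented.

augmented 7th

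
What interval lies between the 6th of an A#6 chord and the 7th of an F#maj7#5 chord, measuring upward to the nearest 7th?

minor 7th

The 6th of A#6 is F##; the 7th of F#maj7#5 is E#.
From F## to E#: 10 semitones over a seventh = minor.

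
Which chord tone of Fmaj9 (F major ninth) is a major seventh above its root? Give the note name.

E

Fmaj9 is spelled F, A, C, E, G.
The root is F. A major seventh above F is E.
E is the chord's 7th.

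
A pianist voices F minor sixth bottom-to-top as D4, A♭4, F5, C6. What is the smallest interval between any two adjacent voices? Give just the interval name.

d5

Adjacent intervals: D4→A♭4 = diminished fifth; A♭4→F5 = major sixth; F5→C6 = perfect fifth.
The smallest is D4 to A♭4, a diminished fifth (6 semitones).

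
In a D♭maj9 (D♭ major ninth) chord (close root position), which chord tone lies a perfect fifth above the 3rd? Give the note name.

C

D♭maj9 (D♭ major ninth) is spelled D♭-F-A♭-C-E♭.
The 3rd is F. A perfect fifth above F is C.
C is the chord's 7th.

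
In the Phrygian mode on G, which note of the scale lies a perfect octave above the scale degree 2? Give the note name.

The scale is G Ab Bb C D Eb F.
The scale degree 2 is Ab; a perfect octave above that is Ab — scale degree 2.

Ab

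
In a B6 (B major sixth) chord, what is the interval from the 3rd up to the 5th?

The chord tones of B6 (B major sixth) are B D# F# G#.
So we need the interval from D# up to F#.
3 letter names make it a third; at 3 semitones (a half step narrower than major) the quality is minor.

minor 3rd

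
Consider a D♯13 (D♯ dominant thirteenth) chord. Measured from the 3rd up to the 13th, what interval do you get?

D♯13 is spelled D♯–F𝄪–A♯–C♯–E♯–B♯.
The 3rd is F𝄪 and the 13th is B♯.
From F𝄪 to B♯ is 17 semitones, exactly the perfect eleventh.

perfect eleventh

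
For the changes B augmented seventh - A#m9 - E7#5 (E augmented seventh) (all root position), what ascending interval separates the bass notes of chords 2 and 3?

d5

The roots are A# and E.
A# up to E is 6 semitones, a half step narrower than a perfect fifth, so the interval is diminished.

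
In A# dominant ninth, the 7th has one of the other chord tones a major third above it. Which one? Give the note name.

B#

The chord tones of A# dominant ninth are A# C## E# G# B#.
The 7th is G#. A major third above G# is B#.
B# is the chord's 9th.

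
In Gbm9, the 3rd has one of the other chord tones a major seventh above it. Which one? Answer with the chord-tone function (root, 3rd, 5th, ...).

Gbmin9 is spelled Gb–Bbb–Db–Fb–Ab.
The 3rd is Bbb. A major seventh above Bbb is Ab.
Ab is the chord's 9th.

9th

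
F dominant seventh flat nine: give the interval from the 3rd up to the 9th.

Spelling the chord: F, A, C, Eb, Gb.
So we need the interval from A up to Gb.
7 letter names make it a seventh; at 9 semitones (a whole step narrower than major) the quality is diminished.

diminished seventh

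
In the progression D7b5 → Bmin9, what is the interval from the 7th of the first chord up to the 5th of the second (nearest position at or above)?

augmented fourth

The 7th of D7b5 is C; the 5th of Bmin9 is F#.
4 letter names make it a fourth; at 6 semitones (a half step wider than perfect) the quality is augmented.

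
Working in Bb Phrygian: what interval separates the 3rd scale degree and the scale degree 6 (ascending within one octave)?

Spelling Bb Phrygian: Bb Cb Db Eb F Gb Ab.
So we need the interval from Db up to Gb.
From Db to Gb is 5 semitones, exactly the perfect fourth.

perfect fourth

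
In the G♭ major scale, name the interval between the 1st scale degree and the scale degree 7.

major seventh

Spelling the G♭ major scale: G♭ A♭ B♭ C♭ D♭ E♭ F.
1st scale degree = G♭; scale degree 7 = F.
Counting 7 letters and 11 half steps from G♭ gives a major seventh.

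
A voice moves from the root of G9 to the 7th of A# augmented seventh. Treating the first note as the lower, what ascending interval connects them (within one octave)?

G9 has G as its root, and A# augmented seventh has G# as its 7th.
From G to G#: 1 semitone over a unison = augmented.

A1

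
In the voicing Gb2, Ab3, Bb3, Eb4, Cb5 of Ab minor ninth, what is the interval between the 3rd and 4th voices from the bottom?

P4

Those voices are Bb3 and Eb4.
Counting 4 letters and 5 half steps from Bb gives a perfect fourth.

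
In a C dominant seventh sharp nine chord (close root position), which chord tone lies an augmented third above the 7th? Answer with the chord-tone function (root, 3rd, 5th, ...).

The chord tones of C7#9 are C-E-G-Bb-D#.
The 7th is Bb. An augmented third above Bb is D#.
D# is the chord's 9th.

9th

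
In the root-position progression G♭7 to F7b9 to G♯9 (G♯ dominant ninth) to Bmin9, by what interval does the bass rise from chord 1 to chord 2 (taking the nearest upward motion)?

major seventh

The roots are G♭ and F.
From G♭ to F is 11 semitones, exactly the major seventh.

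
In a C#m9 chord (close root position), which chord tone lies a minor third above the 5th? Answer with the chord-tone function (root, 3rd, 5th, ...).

7th

The chord tones of C#m9 are C#-E-G#-B-D#.
The 5th is G#. A minor third above G# is B.
B is the chord's 7th.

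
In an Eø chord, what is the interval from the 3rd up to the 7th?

perfect fifth

The chord tones of E half-diminished seventh are E–G–Bb–D.
The 3rd is G and the 7th is D.
From G to D is 7 semitones, exactly the perfect fifth.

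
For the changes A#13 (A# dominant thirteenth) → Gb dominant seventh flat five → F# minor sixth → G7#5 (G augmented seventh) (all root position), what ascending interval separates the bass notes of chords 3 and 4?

The roots are F# and G.
F# up to G is 1 semitone, a half step narrower than a major second, so the interval is minor.

minor second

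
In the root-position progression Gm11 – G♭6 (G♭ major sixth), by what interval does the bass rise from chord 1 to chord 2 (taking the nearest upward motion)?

diminished octave

The roots are G and G♭.
8 letter names make it an octave; at 11 semitones (a half step narrower than perfect) the quality is diminished.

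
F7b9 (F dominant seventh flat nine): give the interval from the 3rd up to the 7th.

diminished 5th

Spelling the chord: F A C Eb Gb.
That puts A below Eb.
A up to Eb is 6 semitones, a half step narrower than a perfect fifth, so the interval is diminished.
That tritone between 3rd and 7th is what gives the dominant seventh its pull toward resolution.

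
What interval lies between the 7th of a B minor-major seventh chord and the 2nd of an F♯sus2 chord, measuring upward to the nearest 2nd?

B minor-major seventh has A♯ as its 7th, and F♯sus2 has G♯ as its 2nd.
7 letter names make it a seventh; at 10 semitones (a half step narrower than major) the quality is minor.

minor 7th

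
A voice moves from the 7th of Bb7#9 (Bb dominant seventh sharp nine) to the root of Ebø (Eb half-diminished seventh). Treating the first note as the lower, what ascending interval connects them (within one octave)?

perfect fifth

Bb7#9 (Bb dominant seventh sharp nine) has Ab as its 7th, and Ebø (Eb half-diminished seventh) has Eb as its root.
Ab up to Eb spans 5 letter names and 7 semitones — a perfect fifth.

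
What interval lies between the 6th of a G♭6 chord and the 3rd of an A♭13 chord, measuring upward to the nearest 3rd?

M6

G♭6 has E♭ as its 6th, and A♭13 has C as its 3rd.
From E♭ to C is 9 semitones, exactly the major sixth.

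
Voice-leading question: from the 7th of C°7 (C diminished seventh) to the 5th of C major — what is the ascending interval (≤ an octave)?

C°7 (C diminished seventh) has B𝄫 as its 7th, and C major has G as its 5th.
6 letter names make it a sixth; at 10 semitones (a half step wider than major) the quality is augmented.

augmented sixth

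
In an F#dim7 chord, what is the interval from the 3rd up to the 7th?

Spelling the chord: F#–A–C–Eb.
3rd = A; 7th = Eb.
From A to Eb: 6 semitones over a fifth = diminished.

d5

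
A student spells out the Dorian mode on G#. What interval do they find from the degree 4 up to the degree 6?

G# dorian: G# A# B C# D# E# F#.
The degree 4 is C# and the scale degree 6 is E#.
Counting 3 letters and 4 half steps from C# gives a major third.

major third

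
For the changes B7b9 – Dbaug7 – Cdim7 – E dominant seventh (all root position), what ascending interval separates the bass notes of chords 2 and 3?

The roots are Db and C.
Db up to C spans 7 letter names and 11 semitones — a major seventh.

major seventh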